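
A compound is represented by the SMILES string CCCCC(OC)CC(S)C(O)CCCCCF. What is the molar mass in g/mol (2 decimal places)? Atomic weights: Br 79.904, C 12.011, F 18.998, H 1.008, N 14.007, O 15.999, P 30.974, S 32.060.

First, the molecular formula is C14H29FO2S (counting implicit H from valence).
  C: 14 × 12.011 = 168.154
  F: 1 × 18.998 = 18.998
  H: 29 × 1.008 = 29.232
  O: 2 × 15.999 = 31.998
  S: 1 × 32.060 = 32.060
Sum: 14×12.011 + 1×18.998 + 29×1.008 + 2×15.999 + 1×32.060 = 280.442 → 280.44 g/mol.

280.44 g/mol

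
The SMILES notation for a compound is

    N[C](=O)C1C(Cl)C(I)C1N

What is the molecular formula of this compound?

Walk through each heavy atom and fill implicit hydrogens from standard valence (C 4, N 3, O 2, S 2, halogen 1):
  atom 1: N, bond orders sum to 1 (valence 3) → 2 H
  atom 2: C with explicit H count 0
  atom 3: O, bond orders sum to 2 (valence 2) → 0 H
  atom 4: C, bond orders sum to 3 (valence 4) → 1 H
  atom 5: C, bond orders sum to 3 (valence 4) → 1 H
  atom 6: Cl (halogen, monovalent) → 0 H
  atom 7: C, bond orders sum to 3 (valence 4) → 1 H
  atom 8: I (halogen, monovalent) → 0 H
  atom 9: C, bond orders sum to 3 (valence 4) → 1 H
  atom 10: N, bond orders sum to 1 (valence 3) → 2 H
Totals → C:5, H:8, Cl:1, I:1, N:2, O:1.
In Hill order: C5H8ClIN2O.

C5H8ClIN2O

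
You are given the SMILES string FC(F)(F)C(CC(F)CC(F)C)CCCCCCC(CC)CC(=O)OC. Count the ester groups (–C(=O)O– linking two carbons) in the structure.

1

The ester motif appears at heavy-atom position 23 in the SMILES.
Ester count: 1.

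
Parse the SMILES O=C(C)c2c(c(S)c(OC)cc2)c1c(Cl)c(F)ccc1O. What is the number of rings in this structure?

In SMILES, each pair of matching ring-closure digits denotes one ring-closing bond; the number of such bonds equals the number of independent rings.
Ring-closure bonds here: 2.

2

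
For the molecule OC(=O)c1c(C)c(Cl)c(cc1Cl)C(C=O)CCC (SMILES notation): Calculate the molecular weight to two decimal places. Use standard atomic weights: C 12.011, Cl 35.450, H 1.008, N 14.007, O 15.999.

289.15 g/mol

First, the molecular formula is C13H14Cl2O3 (counting implicit H from valence).
  C: 13 × 12.011 = 156.143
  Cl: 2 × 35.450 = 70.900
  H: 14 × 1.008 = 14.112
  O: 3 × 15.999 = 47.997
Sum: 13×12.011 + 2×35.450 + 14×1.008 + 3×15.999 = 289.152 → 289.15 g/mol.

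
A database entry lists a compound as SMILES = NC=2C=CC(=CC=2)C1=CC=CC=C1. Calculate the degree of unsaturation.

Molecular formula: C12H11N.
DoU = (2C + 2 + N − H − X) / 2, where X is the halogen count and O/S are ignored.
    = (2·12 + 2 + 1 − 11 − 0) / 2 = 16 / 2 = 8.

8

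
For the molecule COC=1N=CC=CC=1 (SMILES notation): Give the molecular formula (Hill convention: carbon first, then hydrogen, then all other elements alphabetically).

Walk through each heavy atom and fill implicit hydrogens from standard valence (C 4, N 3, O 2, S 2, halogen 1):
  atom 1: C, bond orders sum to 1 (valence 4) → 3 H
  atom 2: O, bond orders sum to 2 (valence 2) → 0 H
  atom 3: C, bond orders sum to 4 (valence 4) → 0 H
  atom 4: N, bond orders sum to 3 (valence 3) → 0 H
  atom 5: C, bond orders sum to 3 (valence 4) → 1 H
  atom 6: C, bond orders sum to 3 (valence 4) → 1 H
  atom 7: C, bond orders sum to 3 (valence 4) → 1 H
  atom 8: C, bond orders sum to 3 (valence 4) → 1 H
Totals → C:6, H:7, N:1, O:1.

C6H7NO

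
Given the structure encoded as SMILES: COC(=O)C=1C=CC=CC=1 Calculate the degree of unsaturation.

Degree of unsaturation = (number of rings) + (number of π bonds).
Ring closures in the SMILES: 1.
π bonds: 4 double bonds (each 1 DoU) → 4 DoU from unsaturation.
Total DoU = 1 + 4 = 5.

5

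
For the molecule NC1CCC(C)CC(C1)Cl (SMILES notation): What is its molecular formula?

C8H16ClN

Walk through each heavy atom and fill implicit hydrogens from standard valence (C 4, N 3, O 2, S 2, halogen 1):
  atom 1: N, bond orders sum to 1 (valence 3) → 2 H
  atom 2: C, bond orders sum to 3 (valence 4) → 1 H
  atom 3: C, bond orders sum to 2 (valence 4) → 2 H
  atom 4: C, bond orders sum to 2 (valence 4) → 2 H
  atom 5: C, bond orders sum to 3 (valence 4) → 1 H
  atom 6: C, bond orders sum to 1 (valence 4) → 3 H
  atom 7: C, bond orders sum to 2 (valence 4) → 2 H
  atom 8: C, bond orders sum to 3 (valence 4) → 1 H
  atom 9: C, bond orders sum to 2 (valence 4) → 2 H
  atom 10: Cl (halogen, monovalent) → 0 H
Totals → C:8, H:16, Cl:1, N:1.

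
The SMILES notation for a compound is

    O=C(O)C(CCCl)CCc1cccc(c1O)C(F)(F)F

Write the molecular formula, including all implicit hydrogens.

C13H14ClF3O3

Walk through each heavy atom and fill implicit hydrogens from standard valence (C 4, N 3, O 2, S 2, halogen 1); for lowercase aromatic atoms, an aromatic c carries 1 H when it has two neighbours and 0 H with three, and aromatic n carries 0 H:
  atom 1: O, bond orders sum to 2 (valence 2) → 0 H
  atom 2: C, bond orders sum to 4 (valence 4) → 0 H
  atom 3: O, bond orders sum to 1 (valence 2) → 1 H
  atom 4: C, bond orders sum to 3 (valence 4) → 1 H
  atom 5: C, bond orders sum to 2 (valence 4) → 2 H
  atom 6: C, bond orders sum to 2 (valence 4) → 2 H
  atom 7: Cl (halogen, monovalent) → 0 H
  atom 8: C, bond orders sum to 2 (valence 4) → 2 H
  atom 9: C, bond orders sum to 2 (valence 4) → 2 H
  atom 10: aromatic c, 3 neighbours → 0 H
  atom 11: aromatic c, 2 neighbours → 1 H
  atom 12: aromatic c, 2 neighbours → 1 H
  atom 13: aromatic c, 2 neighbours → 1 H
  atom 14: aromatic c, 3 neighbours → 0 H
  atom 15: aromatic c, 3 neighbours → 0 H
  atom 16: O, bond orders sum to 1 (valence 2) → 1 H
  atom 17: C, bond orders sum to 4 (valence 4) → 0 H
  atom 18: F (halogen, monovalent) → 0 H
  atom 19: F (halogen, monovalent) → 0 H
  atom 20: F (halogen, monovalent) → 0 H
Totals → C:13, H:14, Cl:1, F:3, O:3.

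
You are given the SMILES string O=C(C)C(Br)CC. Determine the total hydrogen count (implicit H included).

Walk through each heavy atom and fill implicit hydrogens from standard valence (C 4, N 3, O 2, S 2, halogen 1):
  atom 1: O, bond orders sum to 2 (valence 2) → 0 H
  atom 2: C, bond orders sum to 4 (valence 4) → 0 H
  atom 3: C, bond orders sum to 1 (valence 4) → 3 H
  atom 4: C, bond orders sum to 3 (valence 4) → 1 H
  atom 5: Br (halogen, monovalent) → 0 H
  atom 6: C, bond orders sum to 2 (valence 4) → 2 H
  atom 7: C, bond orders sum to 1 (valence 4) → 3 H
Total hydrogens: 9.

9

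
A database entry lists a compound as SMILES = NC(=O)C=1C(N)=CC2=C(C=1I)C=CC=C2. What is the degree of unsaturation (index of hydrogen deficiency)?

8

Molecular formula: C11H9IN2O.
DoU = (2C + 2 + N − H − X) / 2, where X is the halogen count and O/S are ignored.
    = (2·11 + 2 + 2 − 9 − 1) / 2 = 16 / 2 = 8.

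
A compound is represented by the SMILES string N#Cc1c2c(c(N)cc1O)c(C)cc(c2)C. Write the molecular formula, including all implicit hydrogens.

C13H12N2O

Walk through each heavy atom and fill implicit hydrogens from standard valence (C 4, N 3, O 2, S 2, halogen 1); for lowercase aromatic atoms, an aromatic c carries 1 H when it has two neighbours and 0 H with three, and aromatic n carries 0 H:
  atom 1: N, bond orders sum to 3 (valence 3) → 0 H
  atom 2: C, bond orders sum to 4 (valence 4) → 0 H
  atom 3: aromatic c, 3 neighbours → 0 H
  atom 4: aromatic c, 3 neighbours → 0 H
  atom 5: aromatic c, 3 neighbours → 0 H
  atom 6: aromatic c, 3 neighbours → 0 H
  atom 7: N, bond orders sum to 1 (valence 3) → 2 H
  atom 8: aromatic c, 2 neighbours → 1 H
  atom 9: aromatic c, 3 neighbours → 0 H
  atom 10: O, bond orders sum to 1 (valence 2) → 1 H
  atom 11: aromatic c, 3 neighbours → 0 H
  atom 12: C, bond orders sum to 1 (valence 4) → 3 H
  atom 13: aromatic c, 2 neighbours → 1 H
  atom 14: aromatic c, 3 neighbours → 0 H
  atom 15: aromatic c, 2 neighbours → 1 H
  atom 16: C, bond orders sum to 1 (valence 4) → 3 H
Totals → C:13, H:12, N:2, O:1.
In Hill order: C13H12N2O.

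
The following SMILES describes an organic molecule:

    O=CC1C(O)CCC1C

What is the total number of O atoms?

Scan the SMILES for O atoms (remember two-letter symbols like Cl and Br are single atoms).
Oxygen count: 2.

2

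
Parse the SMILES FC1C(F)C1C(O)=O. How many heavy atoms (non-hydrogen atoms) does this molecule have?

8

Every atom symbol written in the SMILES (organic subset) is one heavy atom; implicit H are not written.
Heavy atoms by element → C:4, F:2, O:2.
Total: 8.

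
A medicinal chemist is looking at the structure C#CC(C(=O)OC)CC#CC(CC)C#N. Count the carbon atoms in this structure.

Count every carbon token in the SMILES (each C, including those in ring-closure positions and inside branches).
Carbon count: 12.

12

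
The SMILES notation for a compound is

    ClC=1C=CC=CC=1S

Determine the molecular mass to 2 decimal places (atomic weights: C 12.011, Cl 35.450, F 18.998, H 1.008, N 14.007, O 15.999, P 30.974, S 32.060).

144.62 g/mol

First, the molecular formula is C6H5ClS (counting implicit H from valence).
  C: 6 × 12.011 = 72.066
  Cl: 1 × 35.450 = 35.450
  H: 5 × 1.008 = 5.040
  S: 1 × 32.060 = 32.060
Sum: 6×12.011 + 1×35.450 + 5×1.008 + 1×32.060 = 144.616 → 144.62 g/mol.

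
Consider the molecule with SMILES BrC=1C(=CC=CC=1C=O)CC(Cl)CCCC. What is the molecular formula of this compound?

Walk through each heavy atom and fill implicit hydrogens from standard valence (C 4, N 3, O 2, S 2, halogen 1):
  atom 1: Br (halogen, monovalent) → 0 H
  atom 2: C, bond orders sum to 4 (valence 4) → 0 H
  atom 3: C, bond orders sum to 4 (valence 4) → 0 H
  atom 4: C, bond orders sum to 3 (valence 4) → 1 H
  atom 5: C, bond orders sum to 3 (valence 4) → 1 H
  atom 6: C, bond orders sum to 3 (valence 4) → 1 H
  atom 7: C, bond orders sum to 4 (valence 4) → 0 H
  atom 8: C, bond orders sum to 3 (valence 4) → 1 H
  atom 9: O, bond orders sum to 2 (valence 2) → 0 H
  atom 10: C, bond orders sum to 2 (valence 4) → 2 H
  atom 11: C, bond orders sum to 3 (valence 4) → 1 H
  atom 12: Cl (halogen, monovalent) → 0 H
  atom 13: C, bond orders sum to 2 (valence 4) → 2 H
  atom 14: C, bond orders sum to 2 (valence 4) → 2 H
  atom 15: C, bond orders sum to 2 (valence 4) → 2 H
  atom 16: C, bond orders sum to 1 (valence 4) → 3 H
Totals → C:13, H:16, Br:1, Cl:1, O:1.

C13H16BrClO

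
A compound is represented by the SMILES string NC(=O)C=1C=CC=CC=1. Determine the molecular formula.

C7H7NO

Walk through each heavy atom and fill implicit hydrogens from standard valence (C 4, N 3, O 2, S 2, halogen 1):
  atom 1: N, bond orders sum to 1 (valence 3) → 2 H
  atom 2: C, bond orders sum to 4 (valence 4) → 0 H
  atom 3: O, bond orders sum to 2 (valence 2) → 0 H
  atom 4: C, bond orders sum to 4 (valence 4) → 0 H
  atom 5: C, bond orders sum to 3 (valence 4) → 1 H
  atom 6: C, bond orders sum to 3 (valence 4) → 1 H
  atom 7: C, bond orders sum to 3 (valence 4) → 1 H
  atom 8: C, bond orders sum to 3 (valence 4) → 1 H
  atom 9: C, bond orders sum to 3 (valence 4) → 1 H
Totals → C:7, H:7, N:1, O:1.
In Hill order: C7H7NO.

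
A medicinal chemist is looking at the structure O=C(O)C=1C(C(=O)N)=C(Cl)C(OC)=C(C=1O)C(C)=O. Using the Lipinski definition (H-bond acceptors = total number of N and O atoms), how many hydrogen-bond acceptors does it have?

N atoms: 1; O atoms: 6.
Lipinski HBA = 1 + 6 = 7.

7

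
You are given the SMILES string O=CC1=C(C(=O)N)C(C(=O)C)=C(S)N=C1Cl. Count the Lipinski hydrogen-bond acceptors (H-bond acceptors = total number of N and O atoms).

N atoms: 2; O atoms: 3.
Lipinski HBA = 2 + 3 = 5.

5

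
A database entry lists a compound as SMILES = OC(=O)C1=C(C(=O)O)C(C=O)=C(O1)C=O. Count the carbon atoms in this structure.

8

Count every carbon token in the SMILES (each C, including those in ring-closure positions and inside branches).
Carbon count: 8.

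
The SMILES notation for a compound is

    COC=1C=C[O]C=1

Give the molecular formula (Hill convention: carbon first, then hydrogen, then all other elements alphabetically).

C5H6O2

Walk through each heavy atom and fill implicit hydrogens from standard valence (C 4, N 3, O 2, S 2, halogen 1):
  atom 1: C, bond orders sum to 1 (valence 4) → 3 H
  atom 2: O, bond orders sum to 2 (valence 2) → 0 H
  atom 3: C, bond orders sum to 4 (valence 4) → 0 H
  atom 4: C, bond orders sum to 3 (valence 4) → 1 H
  atom 5: C, bond orders sum to 3 (valence 4) → 1 H
  atom 6: O with explicit H count 0
  atom 7: C, bond orders sum to 3 (valence 4) → 1 H
Totals → C:5, H:6, O:2.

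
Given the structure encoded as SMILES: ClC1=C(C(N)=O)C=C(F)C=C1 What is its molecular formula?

C7H5ClFNO

Walk through each heavy atom and fill implicit hydrogens from standard valence (C 4, N 3, O 2, S 2, halogen 1):
  atom 1: Cl (halogen, monovalent) → 0 H
  atom 2: C, bond orders sum to 4 (valence 4) → 0 H
  atom 3: C, bond orders sum to 4 (valence 4) → 0 H
  atom 4: C, bond orders sum to 4 (valence 4) → 0 H
  atom 5: N, bond orders sum to 1 (valence 3) → 2 H
  atom 6: O, bond orders sum to 2 (valence 2) → 0 H
  atom 7: C, bond orders sum to 3 (valence 4) → 1 H
  atom 8: C, bond orders sum to 4 (valence 4) → 0 H
  atom 9: F (halogen, monovalent) → 0 H
  atom 10: C, bond orders sum to 3 (valence 4) → 1 H
  atom 11: C, bond orders sum to 3 (valence 4) → 1 H
Totals → C:7, H:5, Cl:1, F:1, N:1, O:1.
In Hill order: C7H5ClFNO.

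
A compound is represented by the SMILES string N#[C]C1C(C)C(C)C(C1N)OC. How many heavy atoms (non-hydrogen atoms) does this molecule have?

Every atom symbol written in the SMILES (organic subset) is one heavy atom; implicit H are not written.
Heavy atoms by element → C:9, N:2, O:1.
Total: 12.

12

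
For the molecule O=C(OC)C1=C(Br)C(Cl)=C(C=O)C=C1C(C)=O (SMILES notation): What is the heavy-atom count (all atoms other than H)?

Every atom symbol written in the SMILES (organic subset) is one heavy atom; implicit H are not written.
Heavy atoms by element → Br:1, C:11, Cl:1, O:4.
Total: 17.

17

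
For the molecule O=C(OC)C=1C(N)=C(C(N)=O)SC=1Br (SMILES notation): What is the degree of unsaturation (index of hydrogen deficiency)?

5

Degree of unsaturation = (number of rings) + (number of π bonds).
Ring closures in the SMILES: 1.
π bonds: 4 double bonds (each 1 DoU) → 4 DoU from unsaturation.
Total DoU = 1 + 4 = 5.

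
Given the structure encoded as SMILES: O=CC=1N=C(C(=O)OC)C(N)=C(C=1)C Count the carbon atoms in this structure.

9

Count every carbon token in the SMILES (each C, including those in ring-closure positions and inside branches).
Carbon count: 9.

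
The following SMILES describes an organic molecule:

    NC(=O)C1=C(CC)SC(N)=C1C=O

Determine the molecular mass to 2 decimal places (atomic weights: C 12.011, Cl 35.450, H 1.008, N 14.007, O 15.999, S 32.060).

First, the molecular formula is C8H10N2O2S (counting implicit H from valence).
  C: 8 × 12.011 = 96.088
  H: 10 × 1.008 = 10.080
  N: 2 × 14.007 = 28.014
  O: 2 × 15.999 = 31.998
  S: 1 × 32.060 = 32.060
Sum: 8×12.011 + 10×1.008 + 2×14.007 + 2×15.999 + 1×32.060 = 198.240 → 198.24 g/mol.

198.24 g/mol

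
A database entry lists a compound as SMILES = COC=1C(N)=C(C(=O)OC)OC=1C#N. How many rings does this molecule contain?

In SMILES, each pair of matching ring-closure digits denotes one ring-closing bond; the number of such bonds equals the number of independent rings.
Ring-closure bonds here: 1.

1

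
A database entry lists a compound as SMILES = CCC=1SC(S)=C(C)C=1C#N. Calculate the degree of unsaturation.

5

Molecular formula: C8H9NS2.
DoU = (2C + 2 + N − H − X) / 2, where X is the halogen count and O/S are ignored.
    = (2·8 + 2 + 1 − 9 − 0) / 2 = 10 / 2 = 5.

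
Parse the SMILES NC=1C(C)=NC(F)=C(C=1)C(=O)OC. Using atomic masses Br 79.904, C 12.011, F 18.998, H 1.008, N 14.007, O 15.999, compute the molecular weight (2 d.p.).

184.17 g/mol

First, the molecular formula is C8H9FN2O2 (counting implicit H from valence).
  C: 8 × 12.011 = 96.088
  F: 1 × 18.998 = 18.998
  H: 9 × 1.008 = 9.072
  N: 2 × 14.007 = 28.014
  O: 2 × 15.999 = 31.998
Sum: 8×12.011 + 1×18.998 + 9×1.008 + 2×14.007 + 2×15.999 = 184.170 → 184.17 g/mol.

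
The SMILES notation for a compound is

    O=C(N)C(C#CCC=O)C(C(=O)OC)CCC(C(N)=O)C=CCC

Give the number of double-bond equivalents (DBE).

Degree of unsaturation = (number of rings) + (number of π bonds).
Ring closures in the SMILES: 0.
π bonds: 5 double bonds (each 1 DoU), 1 triple bond (each 2 DoU) → 7 DoU from unsaturation.
Total DoU = 0 + 7 = 7.

7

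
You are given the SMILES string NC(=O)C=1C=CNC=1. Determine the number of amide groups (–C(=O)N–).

1

The amide motif appears at heavy-atom position 2 in the SMILES.
Amide count: 1.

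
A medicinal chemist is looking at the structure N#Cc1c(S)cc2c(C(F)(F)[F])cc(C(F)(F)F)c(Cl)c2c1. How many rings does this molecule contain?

In SMILES, each pair of matching ring-closure digits denotes one ring-closing bond; the number of such bonds equals the number of independent rings.
Ring-closure bonds here: 2.

2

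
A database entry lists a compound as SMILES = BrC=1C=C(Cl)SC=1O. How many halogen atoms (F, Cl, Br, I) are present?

Halogen atoms appear at heavy-atom positions 1, 5 (1×Br, 1×Cl).
Other groups present: 1 hydroxyl.
Halogen count: 2.

2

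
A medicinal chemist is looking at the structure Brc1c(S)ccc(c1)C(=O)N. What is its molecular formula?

C7H6BrNOS

Walk through each heavy atom and fill implicit hydrogens from standard valence (C 4, N 3, O 2, S 2, halogen 1); for lowercase aromatic atoms, an aromatic c carries 1 H when it has two neighbours and 0 H with three, and aromatic n carries 0 H:
  atom 1: Br (halogen, monovalent) → 0 H
  atom 2: aromatic c, 3 neighbours → 0 H
  atom 3: aromatic c, 3 neighbours → 0 H
  atom 4: S, bond orders sum to 1 (valence 2) → 1 H
  atom 5: aromatic c, 2 neighbours → 1 H
  atom 6: aromatic c, 2 neighbours → 1 H
  atom 7: aromatic c, 3 neighbours → 0 H
  atom 8: aromatic c, 2 neighbours → 1 H
  atom 9: C, bond orders sum to 4 (valence 4) → 0 H
  atom 10: O, bond orders sum to 2 (valence 2) → 0 H
  atom 11: N, bond orders sum to 1 (valence 3) → 2 H
Totals → C:7, H:6, Br:1, N:1, O:1, S:1.
In Hill order: C7H6BrNOS.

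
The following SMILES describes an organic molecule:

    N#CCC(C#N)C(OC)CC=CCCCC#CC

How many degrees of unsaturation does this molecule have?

Degree of unsaturation = (number of rings) + (number of π bonds).
Ring closures in the SMILES: 0.
π bonds: 1 double bond (each 1 DoU), 3 triple bonds (each 2 DoU) → 7 DoU from unsaturation.
Total DoU = 0 + 7 = 7.

7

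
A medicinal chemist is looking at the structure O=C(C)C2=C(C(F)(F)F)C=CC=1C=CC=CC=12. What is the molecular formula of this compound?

Walk through each heavy atom and fill implicit hydrogens from standard valence (C 4, N 3, O 2, S 2, halogen 1):
  atom 1: O, bond orders sum to 2 (valence 2) → 0 H
  atom 2: C, bond orders sum to 4 (valence 4) → 0 H
  atom 3: C, bond orders sum to 1 (valence 4) → 3 H
  atom 4: C, bond orders sum to 4 (valence 4) → 0 H
  atom 5: C, bond orders sum to 4 (valence 4) → 0 H
  atom 6: C, bond orders sum to 4 (valence 4) → 0 H
  atom 7: F (halogen, monovalent) → 0 H
  atom 8: F (halogen, monovalent) → 0 H
  atom 9: F (halogen, monovalent) → 0 H
  atom 10: C, bond orders sum to 3 (valence 4) → 1 H
  atom 11: C, bond orders sum to 3 (valence 4) → 1 H
  atom 12: C, bond orders sum to 4 (valence 4) → 0 H
  atom 13: C, bond orders sum to 3 (valence 4) → 1 H
  atom 14: C, bond orders sum to 3 (valence 4) → 1 H
  atom 15: C, bond orders sum to 3 (valence 4) → 1 H
  atom 16: C, bond orders sum to 3 (valence 4) → 1 H
  atom 17: C, bond orders sum to 4 (valence 4) → 0 H
Totals → C:13, H:9, F:3, O:1.
In Hill order: C13H9F3O.

C13H9F3O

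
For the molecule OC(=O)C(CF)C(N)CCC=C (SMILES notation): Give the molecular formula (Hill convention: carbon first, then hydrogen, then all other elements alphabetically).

C8H14FNO2

Walk through each heavy atom and fill implicit hydrogens from standard valence (C 4, N 3, O 2, S 2, halogen 1):
  atom 1: O, bond orders sum to 1 (valence 2) → 1 H
  atom 2: C, bond orders sum to 4 (valence 4) → 0 H
  atom 3: O, bond orders sum to 2 (valence 2) → 0 H
  atom 4: C, bond orders sum to 3 (valence 4) → 1 H
  atom 5: C, bond orders sum to 2 (valence 4) → 2 H
  atom 6: F (halogen, monovalent) → 0 H
  atom 7: C, bond orders sum to 3 (valence 4) → 1 H
  atom 8: N, bond orders sum to 1 (valence 3) → 2 H
  atom 9: C, bond orders sum to 2 (valence 4) → 2 H
  atom 10: C, bond orders sum to 2 (valence 4) → 2 H
  atom 11: C, bond orders sum to 3 (valence 4) → 1 H
  atom 12: C, bond orders sum to 2 (valence 4) → 2 H
Totals → C:8, H:14, F:1, N:1, O:2.
In Hill order: C8H14FNO2.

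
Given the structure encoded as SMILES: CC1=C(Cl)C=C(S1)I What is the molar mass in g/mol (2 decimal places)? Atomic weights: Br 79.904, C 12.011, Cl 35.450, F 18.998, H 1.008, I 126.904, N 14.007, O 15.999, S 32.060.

258.50 g/mol

First, the molecular formula is C5H4ClIS (counting implicit H from valence).
  C: 5 × 12.011 = 60.055
  Cl: 1 × 35.450 = 35.450
  H: 4 × 1.008 = 4.032
  I: 1 × 126.904 = 126.904
  S: 1 × 32.060 = 32.060
Sum: 5×12.011 + 1×35.450 + 4×1.008 + 1×126.904 + 1×32.060 = 258.501 → 258.50 g/mol.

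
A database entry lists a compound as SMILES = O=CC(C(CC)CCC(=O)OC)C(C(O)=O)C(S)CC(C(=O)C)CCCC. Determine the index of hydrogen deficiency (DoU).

4

Degree of unsaturation = (number of rings) + (number of π bonds).
Ring closures in the SMILES: 0.
π bonds: 4 double bonds (each 1 DoU) → 4 DoU from unsaturation.
Total DoU = 0 + 4 = 4.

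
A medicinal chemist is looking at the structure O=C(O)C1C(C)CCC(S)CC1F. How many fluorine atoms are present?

1

Scan the SMILES for F atoms (remember two-letter symbols like Cl and Br are single atoms).
Fluorine count: 1.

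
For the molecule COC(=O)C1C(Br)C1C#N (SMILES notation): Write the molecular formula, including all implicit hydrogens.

Walk through each heavy atom and fill implicit hydrogens from standard valence (C 4, N 3, O 2, S 2, halogen 1):
  atom 1: C, bond orders sum to 1 (valence 4) → 3 H
  atom 2: O, bond orders sum to 2 (valence 2) → 0 H
  atom 3: C, bond orders sum to 4 (valence 4) → 0 H
  atom 4: O, bond orders sum to 2 (valence 2) → 0 H
  atom 5: C, bond orders sum to 3 (valence 4) → 1 H
  atom 6: C, bond orders sum to 3 (valence 4) → 1 H
  atom 7: Br (halogen, monovalent) → 0 H
  atom 8: C, bond orders sum to 3 (valence 4) → 1 H
  atom 9: C, bond orders sum to 4 (valence 4) → 0 H
  atom 10: N, bond orders sum to 3 (valence 3) → 0 H
Totals → C:6, H:6, Br:1, N:1, O:2.

C6H6BrNO2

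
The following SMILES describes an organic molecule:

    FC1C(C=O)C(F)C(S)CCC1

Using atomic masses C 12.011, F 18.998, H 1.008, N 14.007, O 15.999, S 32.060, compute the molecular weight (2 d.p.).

First, the molecular formula is C8H12F2OS (counting implicit H from valence).
  C: 8 × 12.011 = 96.088
  F: 2 × 18.998 = 37.996
  H: 12 × 1.008 = 12.096
  O: 1 × 15.999 = 15.999
  S: 1 × 32.060 = 32.060
Sum: 8×12.011 + 2×18.998 + 12×1.008 + 1×15.999 + 1×32.060 = 194.239 → 194.24 g/mol.

194.24 g/mol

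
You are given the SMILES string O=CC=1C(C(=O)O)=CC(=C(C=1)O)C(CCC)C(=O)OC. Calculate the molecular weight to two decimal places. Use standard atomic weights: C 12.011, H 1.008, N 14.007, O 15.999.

280.28 g/mol

First, the molecular formula is C14H16O6 (counting implicit H from valence).
  C: 14 × 12.011 = 168.154
  H: 16 × 1.008 = 16.128
  O: 6 × 15.999 = 95.994
Sum: 14×12.011 + 16×1.008 + 6×15.999 = 280.276 → 280.28 g/mol.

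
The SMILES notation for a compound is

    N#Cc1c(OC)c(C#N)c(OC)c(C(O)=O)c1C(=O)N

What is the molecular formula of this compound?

Walk through each heavy atom and fill implicit hydrogens from standard valence (C 4, N 3, O 2, S 2, halogen 1); for lowercase aromatic atoms, an aromatic c carries 1 H when it has two neighbours and 0 H with three, and aromatic n carries 0 H:
  atom 1: N, bond orders sum to 3 (valence 3) → 0 H
  atom 2: C, bond orders sum to 4 (valence 4) → 0 H
  atom 3: aromatic c, 3 neighbours → 0 H
  atom 4: aromatic c, 3 neighbours → 0 H
  atom 5: O, bond orders sum to 2 (valence 2) → 0 H
  atom 6: C, bond orders sum to 1 (valence 4) → 3 H
  atom 7: aromatic c, 3 neighbours → 0 H
  atom 8: C, bond orders sum to 4 (valence 4) → 0 H
  atom 9: N, bond orders sum to 3 (valence 3) → 0 H
  atom 10: aromatic c, 3 neighbours → 0 H
  atom 11: O, bond orders sum to 2 (valence 2) → 0 H
  atom 12: C, bond orders sum to 1 (valence 4) → 3 H
  atom 13: aromatic c, 3 neighbours → 0 H
  atom 14: C, bond orders sum to 4 (valence 4) → 0 H
  atom 15: O, bond orders sum to 1 (valence 2) → 1 H
  atom 16: O, bond orders sum to 2 (valence 2) → 0 H
  atom 17: aromatic c, 3 neighbours → 0 H
  atom 18: C, bond orders sum to 4 (valence 4) → 0 H
  atom 19: O, bond orders sum to 2 (valence 2) → 0 H
  atom 20: N, bond orders sum to 1 (valence 3) → 2 H
Totals → C:12, H:9, N:3, O:5.

C12H9N3O5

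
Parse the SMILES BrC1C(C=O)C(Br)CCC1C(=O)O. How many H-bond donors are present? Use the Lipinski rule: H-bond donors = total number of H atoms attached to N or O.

1

Donors: find every N or O and count the H atoms it carries.
  atom 5 (O): bond orders sum to 2 → 0 H
  atom 12 (O): bond orders sum to 2 → 0 H
  atom 13 (O): bond orders sum to 1 → 1 H
Lipinski HBD = 1.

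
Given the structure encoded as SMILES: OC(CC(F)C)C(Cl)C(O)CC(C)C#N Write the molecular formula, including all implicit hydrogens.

C10H17ClFNO2

Walk through each heavy atom and fill implicit hydrogens from standard valence (C 4, N 3, O 2, S 2, halogen 1):
  atom 1: O, bond orders sum to 1 (valence 2) → 1 H
  atom 2: C, bond orders sum to 3 (valence 4) → 1 H
  atom 3: C, bond orders sum to 2 (valence 4) → 2 H
  atom 4: C, bond orders sum to 3 (valence 4) → 1 H
  atom 5: F (halogen, monovalent) → 0 H
  atom 6: C, bond orders sum to 1 (valence 4) → 3 H
  atom 7: C, bond orders sum to 3 (valence 4) → 1 H
  atom 8: Cl (halogen, monovalent) → 0 H
  atom 9: C, bond orders sum to 3 (valence 4) → 1 H
  atom 10: O, bond orders sum to 1 (valence 2) → 1 H
  atom 11: C, bond orders sum to 2 (valence 4) → 2 H
  atom 12: C, bond orders sum to 3 (valence 4) → 1 H
  atom 13: C, bond orders sum to 1 (valence 4) → 3 H
  atom 14: C, bond orders sum to 4 (valence 4) → 0 H
  atom 15: N, bond orders sum to 3 (valence 3) → 0 H
Totals → C:10, H:17, Cl:1, F:1, N:1, O:2.
In Hill order: C10H17ClFNO2.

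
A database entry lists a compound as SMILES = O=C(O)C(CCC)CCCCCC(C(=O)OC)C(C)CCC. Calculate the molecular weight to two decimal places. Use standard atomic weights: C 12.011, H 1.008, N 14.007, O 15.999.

First, the molecular formula is C18H34O4 (counting implicit H from valence).
  C: 18 × 12.011 = 216.198
  H: 34 × 1.008 = 34.272
  O: 4 × 15.999 = 63.996
Sum: 18×12.011 + 34×1.008 + 4×15.999 = 314.466 → 314.47 g/mol.

314.47 g/mol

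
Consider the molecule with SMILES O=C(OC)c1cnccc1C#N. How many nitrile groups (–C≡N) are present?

The nitrile motif appears at heavy-atom position 11 in the SMILES.
Other groups present: 1 ester.
Nitrile count: 1.

1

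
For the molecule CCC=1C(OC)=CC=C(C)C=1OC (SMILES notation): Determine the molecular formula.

C11H16O2

Walk through each heavy atom and fill implicit hydrogens from standard valence (C 4, N 3, O 2, S 2, halogen 1):
  atom 1: C, bond orders sum to 1 (valence 4) → 3 H
  atom 2: C, bond orders sum to 2 (valence 4) → 2 H
  atom 3: C, bond orders sum to 4 (valence 4) → 0 H
  atom 4: C, bond orders sum to 4 (valence 4) → 0 H
  atom 5: O, bond orders sum to 2 (valence 2) → 0 H
  atom 6: C, bond orders sum to 1 (valence 4) → 3 H
  atom 7: C, bond orders sum to 3 (valence 4) → 1 H
  atom 8: C, bond orders sum to 3 (valence 4) → 1 H
  atom 9: C, bond orders sum to 4 (valence 4) → 0 H
  atom 10: C, bond orders sum to 1 (valence 4) → 3 H
  atom 11: C, bond orders sum to 4 (valence 4) → 0 H
  atom 12: O, bond orders sum to 2 (valence 2) → 0 H
  atom 13: C, bond orders sum to 1 (valence 4) → 3 H
Totals → C:11, H:16, O:2.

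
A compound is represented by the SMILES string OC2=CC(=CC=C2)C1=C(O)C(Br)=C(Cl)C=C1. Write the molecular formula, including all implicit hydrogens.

Walk through each heavy atom and fill implicit hydrogens from standard valence (C 4, N 3, O 2, S 2, halogen 1):
  atom 1: O, bond orders sum to 1 (valence 2) → 1 H
  atom 2: C, bond orders sum to 4 (valence 4) → 0 H
  atom 3: C, bond orders sum to 3 (valence 4) → 1 H
  atom 4: C, bond orders sum to 4 (valence 4) → 0 H
  atom 5: C, bond orders sum to 3 (valence 4) → 1 H
  atom 6: C, bond orders sum to 3 (valence 4) → 1 H
  atom 7: C, bond orders sum to 3 (valence 4) → 1 H
  atom 8: C, bond orders sum to 4 (valence 4) → 0 H
  atom 9: C, bond orders sum to 4 (valence 4) → 0 H
  atom 10: O, bond orders sum to 1 (valence 2) → 1 H
  atom 11: C, bond orders sum to 4 (valence 4) → 0 H
  atom 12: Br (halogen, monovalent) → 0 H
  atom 13: C, bond orders sum to 4 (valence 4) → 0 H
  atom 14: Cl (halogen, monovalent) → 0 H
  atom 15: C, bond orders sum to 3 (valence 4) → 1 H
  atom 16: C, bond orders sum to 3 (valence 4) → 1 H
Totals → C:12, H:8, Br:1, Cl:1, O:2.
In Hill order: C12H8BrClO2.

C12H8BrClO2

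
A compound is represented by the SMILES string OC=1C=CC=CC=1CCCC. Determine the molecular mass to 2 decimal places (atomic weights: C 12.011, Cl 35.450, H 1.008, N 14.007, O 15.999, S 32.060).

150.22 g/mol

First, the molecular formula is C10H14O (counting implicit H from valence).
  C: 10 × 12.011 = 120.110
  H: 14 × 1.008 = 14.112
  O: 1 × 15.999 = 15.999
Sum: 10×12.011 + 14×1.008 + 1×15.999 = 150.221 → 150.22 g/mol.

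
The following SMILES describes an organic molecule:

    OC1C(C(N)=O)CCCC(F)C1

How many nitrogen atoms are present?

Scan the SMILES for N atoms (remember two-letter symbols like Cl and Br are single atoms).
Nitrogen count: 1.

1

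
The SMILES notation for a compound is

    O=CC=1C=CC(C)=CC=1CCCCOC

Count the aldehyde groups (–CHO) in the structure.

1

The aldehyde motif appears at heavy-atom position 2 in the SMILES.
Other groups present: 1 ether.
Aldehyde count: 1.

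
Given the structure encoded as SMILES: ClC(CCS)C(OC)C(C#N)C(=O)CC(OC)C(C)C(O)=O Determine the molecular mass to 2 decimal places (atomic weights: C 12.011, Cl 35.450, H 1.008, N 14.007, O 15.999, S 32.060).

First, the molecular formula is C14H22ClNO5S (counting implicit H from valence).
  C: 14 × 12.011 = 168.154
  Cl: 1 × 35.450 = 35.450
  H: 22 × 1.008 = 22.176
  N: 1 × 14.007 = 14.007
  O: 5 × 15.999 = 79.995
  S: 1 × 32.060 = 32.060
Sum: 14×12.011 + 1×35.450 + 22×1.008 + 1×14.007 + 5×15.999 + 1×32.060 = 351.842 → 351.84 g/mol.

351.84 g/mol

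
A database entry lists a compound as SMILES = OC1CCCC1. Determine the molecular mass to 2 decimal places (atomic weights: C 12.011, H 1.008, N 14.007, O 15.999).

First, the molecular formula is C5H10O (counting implicit H from valence).
  C: 5 × 12.011 = 60.055
  H: 10 × 1.008 = 10.080
  O: 1 × 15.999 = 15.999
Sum: 5×12.011 + 10×1.008 + 1×15.999 = 86.134 → 86.13 g/mol.

86.13 g/mol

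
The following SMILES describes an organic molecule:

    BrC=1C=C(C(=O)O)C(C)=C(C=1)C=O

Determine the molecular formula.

Walk through each heavy atom and fill implicit hydrogens from standard valence (C 4, N 3, O 2, S 2, halogen 1):
  atom 1: Br (halogen, monovalent) → 0 H
  atom 2: C, bond orders sum to 4 (valence 4) → 0 H
  atom 3: C, bond orders sum to 3 (valence 4) → 1 H
  atom 4: C, bond orders sum to 4 (valence 4) → 0 H
  atom 5: C, bond orders sum to 4 (valence 4) → 0 H
  atom 6: O, bond orders sum to 2 (valence 2) → 0 H
  atom 7: O, bond orders sum to 1 (valence 2) → 1 H
  atom 8: C, bond orders sum to 4 (valence 4) → 0 H
  atom 9: C, bond orders sum to 1 (valence 4) → 3 H
  atom 10: C, bond orders sum to 4 (valence 4) → 0 H
  atom 11: C, bond orders sum to 3 (valence 4) → 1 H
  atom 12: C, bond orders sum to 3 (valence 4) → 1 H
  atom 13: O, bond orders sum to 2 (valence 2) → 0 H
Totals → C:9, H:7, Br:1, O:3.

C9H7BrO3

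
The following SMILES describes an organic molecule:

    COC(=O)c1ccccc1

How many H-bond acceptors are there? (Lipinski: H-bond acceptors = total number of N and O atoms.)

2

N atoms: 0; O atoms: 2.
Lipinski HBA = 0 + 2 = 2.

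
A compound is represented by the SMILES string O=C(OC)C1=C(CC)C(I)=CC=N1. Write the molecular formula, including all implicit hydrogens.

Walk through each heavy atom and fill implicit hydrogens from standard valence (C 4, N 3, O 2, S 2, halogen 1):
  atom 1: O, bond orders sum to 2 (valence 2) → 0 H
  atom 2: C, bond orders sum to 4 (valence 4) → 0 H
  atom 3: O, bond orders sum to 2 (valence 2) → 0 H
  atom 4: C, bond orders sum to 1 (valence 4) → 3 H
  atom 5: C, bond orders sum to 4 (valence 4) → 0 H
  atom 6: C, bond orders sum to 4 (valence 4) → 0 H
  atom 7: C, bond orders sum to 2 (valence 4) → 2 H
  atom 8: C, bond orders sum to 1 (valence 4) → 3 H
  atom 9: C, bond orders sum to 4 (valence 4) → 0 H
  atom 10: I (halogen, monovalent) → 0 H
  atom 11: C, bond orders sum to 3 (valence 4) → 1 H
  atom 12: C, bond orders sum to 3 (valence 4) → 1 H
  atom 13: N, bond orders sum to 3 (valence 3) → 0 H
Totals → C:9, H:10, I:1, N:1, O:2.

C9H10INO2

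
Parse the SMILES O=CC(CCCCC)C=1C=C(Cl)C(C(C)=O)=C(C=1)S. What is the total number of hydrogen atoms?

Walk through each heavy atom and fill implicit hydrogens from standard valence (C 4, N 3, O 2, S 2, halogen 1):
  atom 1: O, bond orders sum to 2 (valence 2) → 0 H
  atom 2: C, bond orders sum to 3 (valence 4) → 1 H
  atom 3: C, bond orders sum to 3 (valence 4) → 1 H
  atom 4: C, bond orders sum to 2 (valence 4) → 2 H
  atom 5: C, bond orders sum to 2 (valence 4) → 2 H
  atom 6: C, bond orders sum to 2 (valence 4) → 2 H
  atom 7: C, bond orders sum to 2 (valence 4) → 2 H
  atom 8: C, bond orders sum to 1 (valence 4) → 3 H
  atom 9: C, bond orders sum to 4 (valence 4) → 0 H
  atom 10: C, bond orders sum to 3 (valence 4) → 1 H
  atom 11: C, bond orders sum to 4 (valence 4) → 0 H
  atom 12: Cl (halogen, monovalent) → 0 H
  atom 13: C, bond orders sum to 4 (valence 4) → 0 H
  atom 14: C, bond orders sum to 4 (valence 4) → 0 H
  atom 15: C, bond orders sum to 1 (valence 4) → 3 H
  atom 16: O, bond orders sum to 2 (valence 2) → 0 H
  atom 17: C, bond orders sum to 4 (valence 4) → 0 H
  atom 18: C, bond orders sum to 3 (valence 4) → 1 H
  atom 19: S, bond orders sum to 1 (valence 2) → 1 H
Total hydrogens: 19.

19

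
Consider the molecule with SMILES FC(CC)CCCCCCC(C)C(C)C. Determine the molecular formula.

Walk through each heavy atom and fill implicit hydrogens from standard valence (C 4, N 3, O 2, S 2, halogen 1):
  atom 1: F (halogen, monovalent) → 0 H
  atom 2: C, bond orders sum to 3 (valence 4) → 1 H
  atom 3: C, bond orders sum to 2 (valence 4) → 2 H
  atom 4: C, bond orders sum to 1 (valence 4) → 3 H
  atom 5: C, bond orders sum to 2 (valence 4) → 2 H
  atom 6: C, bond orders sum to 2 (valence 4) → 2 H
  atom 7: C, bond orders sum to 2 (valence 4) → 2 H
  atom 8: C, bond orders sum to 2 (valence 4) → 2 H
  atom 9: C, bond orders sum to 2 (valence 4) → 2 H
  atom 10: C, bond orders sum to 2 (valence 4) → 2 H
  atom 11: C, bond orders sum to 3 (valence 4) → 1 H
  atom 12: C, bond orders sum to 1 (valence 4) → 3 H
  atom 13: C, bond orders sum to 3 (valence 4) → 1 H
  atom 14: C, bond orders sum to 1 (valence 4) → 3 H
  atom 15: C, bond orders sum to 1 (valence 4) → 3 H
Totals → C:14, H:29, F:1.

C14H29F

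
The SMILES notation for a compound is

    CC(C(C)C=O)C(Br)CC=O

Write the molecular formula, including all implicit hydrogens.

C8H13BrO2

Walk through each heavy atom and fill implicit hydrogens from standard valence (C 4, N 3, O 2, S 2, halogen 1):
  atom 1: C, bond orders sum to 1 (valence 4) → 3 H
  atom 2: C, bond orders sum to 3 (valence 4) → 1 H
  atom 3: C, bond orders sum to 3 (valence 4) → 1 H
  atom 4: C, bond orders sum to 1 (valence 4) → 3 H
  atom 5: C, bond orders sum to 3 (valence 4) → 1 H
  atom 6: O, bond orders sum to 2 (valence 2) → 0 H
  atom 7: C, bond orders sum to 3 (valence 4) → 1 H
  atom 8: Br (halogen, monovalent) → 0 H
  atom 9: C, bond orders sum to 2 (valence 4) → 2 H
  atom 10: C, bond orders sum to 3 (valence 4) → 1 H
  atom 11: O, bond orders sum to 2 (valence 2) → 0 H
Totals → C:8, H:13, Br:1, O:2.
In Hill order: C8H13BrO2.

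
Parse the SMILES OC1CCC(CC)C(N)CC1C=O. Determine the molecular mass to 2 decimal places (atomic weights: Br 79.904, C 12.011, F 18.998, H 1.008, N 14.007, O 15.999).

First, the molecular formula is C10H19NO2 (counting implicit H from valence).
  C: 10 × 12.011 = 120.110
  H: 19 × 1.008 = 19.152
  N: 1 × 14.007 = 14.007
  O: 2 × 15.999 = 31.998
Sum: 10×12.011 + 19×1.008 + 1×14.007 + 2×15.999 = 185.267 → 185.27 g/mol.

185.27 g/mol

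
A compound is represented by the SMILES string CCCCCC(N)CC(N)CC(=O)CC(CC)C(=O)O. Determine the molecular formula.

Walk through each heavy atom and fill implicit hydrogens from standard valence (C 4, N 3, O 2, S 2, halogen 1):
  atom 1: C, bond orders sum to 1 (valence 4) → 3 H
  atom 2: C, bond orders sum to 2 (valence 4) → 2 H
  atom 3: C, bond orders sum to 2 (valence 4) → 2 H
  atom 4: C, bond orders sum to 2 (valence 4) → 2 H
  atom 5: C, bond orders sum to 2 (valence 4) → 2 H
  atom 6: C, bond orders sum to 3 (valence 4) → 1 H
  atom 7: N, bond orders sum to 1 (valence 3) → 2 H
  atom 8: C, bond orders sum to 2 (valence 4) → 2 H
  atom 9: C, bond orders sum to 3 (valence 4) → 1 H
  atom 10: N, bond orders sum to 1 (valence 3) → 2 H
  atom 11: C, bond orders sum to 2 (valence 4) → 2 H
  atom 12: C, bond orders sum to 4 (valence 4) → 0 H
  atom 13: O, bond orders sum to 2 (valence 2) → 0 H
  atom 14: C, bond orders sum to 2 (valence 4) → 2 H
  atom 15: C, bond orders sum to 3 (valence 4) → 1 H
  atom 16: C, bond orders sum to 2 (valence 4) → 2 H
  atom 17: C, bond orders sum to 1 (valence 4) → 3 H
  atom 18: C, bond orders sum to 4 (valence 4) → 0 H
  atom 19: O, bond orders sum to 2 (valence 2) → 0 H
  atom 20: O, bond orders sum to 1 (valence 2) → 1 H
Totals → C:15, H:30, N:2, O:3.

C15H30N2O3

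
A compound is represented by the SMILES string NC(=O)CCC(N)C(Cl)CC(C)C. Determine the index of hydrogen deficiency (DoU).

1

Molecular formula: C9H19ClN2O.
DoU = (2C + 2 + N − H − X) / 2, where X is the halogen count and O/S are ignored.
    = (2·9 + 2 + 2 − 19 − 1) / 2 = 2 / 2 = 1.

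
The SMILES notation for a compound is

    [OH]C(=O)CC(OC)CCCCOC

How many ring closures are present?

In SMILES, each pair of matching ring-closure digits denotes one ring-closing bond; the number of such bonds equals the number of independent rings.
Ring-closure bonds here: 0.

0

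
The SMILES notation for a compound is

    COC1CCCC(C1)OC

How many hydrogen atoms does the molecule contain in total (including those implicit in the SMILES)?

16

Walk through each heavy atom and fill implicit hydrogens from standard valence (C 4, N 3, O 2, S 2, halogen 1):
  atom 1: C, bond orders sum to 1 (valence 4) → 3 H
  atom 2: O, bond orders sum to 2 (valence 2) → 0 H
  atom 3: C, bond orders sum to 3 (valence 4) → 1 H
  atom 4: C, bond orders sum to 2 (valence 4) → 2 H
  atom 5: C, bond orders sum to 2 (valence 4) → 2 H
  atom 6: C, bond orders sum to 2 (valence 4) → 2 H
  atom 7: C, bond orders sum to 3 (valence 4) → 1 H
  atom 8: C, bond orders sum to 2 (valence 4) → 2 H
  atom 9: O, bond orders sum to 2 (valence 2) → 0 H
  atom 10: C, bond orders sum to 1 (valence 4) → 3 H
Total hydrogens: 16.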